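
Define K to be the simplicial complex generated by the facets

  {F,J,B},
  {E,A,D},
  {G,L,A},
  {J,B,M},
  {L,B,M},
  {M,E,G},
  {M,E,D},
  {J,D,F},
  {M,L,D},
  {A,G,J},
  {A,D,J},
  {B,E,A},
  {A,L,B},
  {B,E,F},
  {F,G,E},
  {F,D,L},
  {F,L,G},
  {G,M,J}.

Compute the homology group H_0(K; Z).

H_0 ≅ Z.

Take the total order A < B < D < E < F < G < J < L < M on the vertex set. Then K (dimension 2) consists of the simplices:

  0-simplices (9): A, B, D, E, F, G, J, L, M
  1-simplices (27): AB, AD, AE, AG, AJ, AL, BE, BF, BJ, BL, BM, DE, DF, DJ, DL, DM, EF, EG, EM, FG, FJ, FL, GJ, GL, GM, JM, LM
  2-simplices (18): ABE, ABL, ADE, ADJ, AGJ, AGL, BEF, BFJ, BJM, BLM, DEM, DFJ, DFL, DLM, EFG, EGM, FGL, GJM

Hence C_0 ≅ Z^9, C_1 ≅ Z^27, C_2 ≅ Z^18.

∂_1: C_1 → C_0 sends each edge [p,q] (with p < q) to q − p.
The resulting 9×27 matrix has rank 8, and its Smith normal form has invariant factors (1,1,1,1,1,1,1,1).

∂_2: C_2 → C_1 acts by ∂[p,q,r] = [q,r] − [p,r] + [p,q]. For instance
  ∂DFJ = FJ − DJ + DF,
  ∂ABE = BE − AE + AB.
The 27×18 boundary matrix has rank 17 and Smith normal form diag(1,1,1,1,1,1,1,1,1,1,1,1,1,1,1,1,1).

Computing H_k = (kernel of ∂_k) / (image of ∂_{k+1}):

  H_0: rank C_0 − rank ∂_1 = 9 − 8 = 1, and the invariant factors of ∂_1 are all 1, so H_0 ≅ Z.

(K is a triangulation of the torus T^2.)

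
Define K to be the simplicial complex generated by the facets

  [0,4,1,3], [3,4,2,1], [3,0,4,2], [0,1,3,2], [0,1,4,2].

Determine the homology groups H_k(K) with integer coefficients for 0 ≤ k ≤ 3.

H_0 = Z,  H_1 = 0,  H_2 = 0,  H_3 = Z.

We work with the vertex ordering 0 < 1 < 2 < 3 < 4. The simplices of K, each written with vertices in increasing order, are:

  0-simplices (5): [0], [1], [2], [3], [4]
  1-simplices (10): [0,1], [0,2], [0,3], [0,4], [1,2], [1,3], [1,4], [2,3], [2,4], [3,4]
  2-simplices (10): [0,1,2], [0,1,3], [0,1,4], [0,2,3], [0,2,4], [0,3,4], [1,2,3], [1,2,4], [1,3,4], [2,3,4]
  3-simplices (5): [0,1,2,3], [0,1,2,4], [0,1,3,4], [0,2,3,4], [1,2,3,4]

Hence C_0 ≅ Z^5, C_1 ≅ Z^10, C_2 ≅ Z^10, C_3 ≅ Z^5.

Boundary ∂_1: C_1 → C_0 is given by ∂[p,q] = [q] − [p].
The 5×10 boundary matrix has rank 4 and Smith normal form diag(1,1,1,1).

∂_2: C_2 → C_1 acts by ∂[p,q,r] = [q,r] − [p,r] + [p,q]. For instance
  ∂[0,1,3] = [1,3] − [0,3] + [0,1],
  ∂[1,2,3] = [2,3] − [1,3] + [1,2].
The resulting 10×10 matrix has rank 6, and its Smith normal form has invariant factors (1,1,1,1,1,1).

The boundary map ∂_3: C_3 → C_2 sends each 3-simplex σ to the alternating sum Σ_i (−1)^i (σ with its i-th vertex removed). For instance
  ∂[0,1,2,3] = [1,2,3] − [0,2,3] + [0,1,3] − [0,1,2],
  ∂[0,2,3,4] = [2,3,4] − [0,3,4] + [0,2,4] − [0,2,3].
The resulting 10×5 matrix has rank 4, and its Smith normal form has invariant factors (1,1,1,1).

Reading off H_k = ker ∂_k / im ∂_{k+1}:

  H_0: rank C_0 − rank ∂_1 = 5 − 4 = 1, and the invariant factors of ∂_1 are all 1, so H_0 ≅ Z.
  H_1: rank ker ∂_1 − rank ∂_2 = (10 − 4) − 6 = 0, and the invariant factors of ∂_2 are all 1, so H_1 ≅ 0.
  H_2: rank ker ∂_2 − rank ∂_3 = (10 − 6) − 4 = 0, and the invariant factors of ∂_3 are all 1, so H_2 ≅ 0.
  H_3: rank ker ∂_3 − rank ∂_4 = (5 − 4) − 0 = 1, and there is no ∂_4, so H_3 ≅ Z.

(K is a triangulation of the 3-sphere S^3.)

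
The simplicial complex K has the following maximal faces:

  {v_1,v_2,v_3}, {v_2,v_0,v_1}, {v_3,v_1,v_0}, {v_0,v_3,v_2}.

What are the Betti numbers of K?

Fix the vertex order v_0 < v_1 < v_2 < v_3 and write every simplex with vertices in increasing order. Then dim K = 2 and the simplices of K are:

  0-simplices (4): [v_0], [v_1], [v_2], [v_3]
  1-simplices (6): [v_0,v_1], [v_0,v_2], [v_0,v_3], [v_1,v_2], [v_1,v_3], [v_2,v_3]
  2-simplices (4): [v_0,v_1,v_2], [v_0,v_1,v_3], [v_0,v_2,v_3], [v_1,v_2,v_3]

Hence C_0 ≅ Z^4, C_1 ≅ Z^6, C_2 ≅ Z^4.

The boundary map ∂_1: C_1 → C_0 is given by ∂[p,q] = [q] − [p]. For instance
  ∂[v_1,v_2] = [v_2] − [v_1].
This gives a 4×6 integer matrix of rank 3; reducing to Smith normal form yields diagonal entries (1,1,1).

The boundary map ∂_2: C_2 → C_1 sends each 2-simplex [p,q,r] to [q,r] − [p,r] + [p,q]. For instance
  ∂[v_0,v_2,v_3] = [v_2,v_3] − [v_0,v_3] + [v_0,v_2],
  ∂[v_0,v_1,v_2] = [v_1,v_2] − [v_0,v_2] + [v_0,v_1].
This gives a 6×4 integer matrix of rank 3; reducing to Smith normal form yields diagonal entries (1,1,1).

Now H_k = ker ∂_k / im ∂_{k+1}, so:

  H_0: rank C_0 − rank ∂_1 = 4 − 3 = 1, and the invariant factors of ∂_1 are all 1, so H_0 = Z.
  H_1: rank ker ∂_1 − rank ∂_2 = (6 − 3) − 3 = 0, and the invariant factors of ∂_2 are all 1, so H_1 = 0.
  H_2: rank ker ∂_2 − rank ∂_3 = (4 − 3) − 0 = 1, and there is no ∂_3, so H_2 = Z.

As a check, the Euler characteristic is 4 − 6 + 4 = 2, which agrees with 1 − 0 + 1 = 2.

Hence the Betti numbers are b_0 = 1, b_1 = 0, b_2 = 1.

b_0 = 1, b_1 = 0, b_2 = 1.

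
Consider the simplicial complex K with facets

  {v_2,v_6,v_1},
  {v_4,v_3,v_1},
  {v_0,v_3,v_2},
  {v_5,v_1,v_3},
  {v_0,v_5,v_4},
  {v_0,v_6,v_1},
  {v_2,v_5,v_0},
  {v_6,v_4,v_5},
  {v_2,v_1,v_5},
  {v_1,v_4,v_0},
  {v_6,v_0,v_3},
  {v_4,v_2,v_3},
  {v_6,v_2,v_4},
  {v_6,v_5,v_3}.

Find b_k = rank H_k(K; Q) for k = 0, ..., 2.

b_0 = 1, b_1 = 2, b_2 = 1.

Order the vertices as v_0 < v_1 < v_2 < v_3 < v_4 < v_5 < v_6. Listing each simplex with vertices in this order, K has dimension 2 with simplices:

  0-simplices (7): [v_0], [v_1], [v_2], [v_3], [v_4], [v_5], [v_6]
  1-simplices (21): (21 of them)
  2-simplices (14): (14 of them)

giving chain groups C_0 ≅ Z^7, C_1 ≅ Z^21, C_2 ≅ Z^14.

The boundary map ∂_1: C_1 → C_0 sends each edge [p,q] (with p < q) to q − p. For instance
  ∂[v_0,v_2] = [v_2] − [v_0].
The 7×21 boundary matrix has rank 6 and Smith normal form diag(1,1,1,1,1,1).

The boundary map ∂_2: C_2 → C_1 acts by ∂[p,q,r] = [q,r] − [p,r] + [p,q]. For instance
  ∂[v_0,v_1,v_6] = [v_1,v_6] − [v_0,v_6] + [v_0,v_1],
  ∂[v_1,v_2,v_5] = [v_2,v_5] − [v_1,v_5] + [v_1,v_2].
This gives a 21×14 integer matrix of rank 13; reducing to Smith normal form yields diagonal entries (1,1,1,1,1,1,1,1,1,1,1,1,1).

Computing H_k = (kernel of ∂_k) / (image of ∂_{k+1}):

  H_0: rank C_0 − rank ∂_1 = 7 − 6 = 1, and the invariant factors of ∂_1 are all 1, so H_0 = Z.
  H_1: rank ker ∂_1 − rank ∂_2 = (21 − 6) − 13 = 2, and the invariant factors of ∂_2 are all 1, so H_1 = Z^2.
  H_2: rank ker ∂_2 − rank ∂_3 = (14 − 13) − 0 = 1, and there is no ∂_3, so H_2 = Z.

(K is a triangulation of the torus T^2.)

Hence the Betti numbers are b_0 = 1, b_1 = 2, b_2 = 1.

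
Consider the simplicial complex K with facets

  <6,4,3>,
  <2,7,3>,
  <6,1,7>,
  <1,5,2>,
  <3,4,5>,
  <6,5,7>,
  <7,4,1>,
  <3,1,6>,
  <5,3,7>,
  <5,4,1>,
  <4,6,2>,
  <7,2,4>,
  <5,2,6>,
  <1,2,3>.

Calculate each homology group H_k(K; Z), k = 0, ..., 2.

Take the total order 1 < 2 < 3 < 4 < 5 < 6 < 7 on the vertex set. Then K (dimension 2) consists of the simplices:

  0-simplices (7): [1], [2], [3], [4], [5], [6], [7]
  1-simplices (21): [1,2], [1,3], [1,4], [1,5], [1,6], [1,7], [2,3], [2,4], [2,5], [2,6], [2,7], [3,4], [3,5], [3,6], [3,7], [4,5], [4,6], [4,7], [5,6], [5,7], [6,7]
  2-simplices (14): [1,2,3], [1,2,5], [1,3,6], [1,4,5], [1,4,7], [1,6,7], [2,3,7], [2,4,6], [2,4,7], [2,5,6], [3,4,5], [3,4,6], [3,5,7], [5,6,7]

Hence C_0 ≅ Z^7, C_1 ≅ Z^21, C_2 ≅ Z^14.

∂_1: C_1 → C_0 sends each edge [p,q] (with p < q) to q − p.
The resulting 7×21 matrix has rank 6, and its Smith normal form has invariant factors (1,1,1,1,1,1).

Boundary ∂_2: C_2 → C_1 sends each 2-simplex [p,q,r] to [q,r] − [p,r] + [p,q]. For instance
  ∂[3,4,5] = [4,5] − [3,5] + [3,4],
  ∂[2,5,6] = [5,6] − [2,6] + [2,5].
As a 21×14 matrix over Z this has rank 13, with invariant factors (1,1,1,1,1,1,1,1,1,1,1,1,1).

Computing H_k = (kernel of ∂_k) / (image of ∂_{k+1}):

  H_0: rank C_0 − rank ∂_1 = 7 − 6 = 1, and the invariant factors of ∂_1 are all 1, so H_0 ≅ Z.
  H_1: rank ker ∂_1 − rank ∂_2 = (21 − 6) − 13 = 2, and the invariant factors of ∂_2 are all 1, so H_1 ≅ Z^2.
  H_2: rank ker ∂_2 − rank ∂_3 = (14 − 13) − 0 = 1, and there is no ∂_3, so H_2 ≅ Z.

H_0 = Z,  H_1 = Z^2,  H_2 = Z.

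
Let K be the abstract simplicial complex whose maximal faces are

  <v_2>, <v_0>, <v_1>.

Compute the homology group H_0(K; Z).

K has 3 vertices.
rank ∂_0 = 0, rank ∂_1 = 0 ⇒ b_0 = 3 − 0 − 0 = 3. So H_0 ≅ Z^3.

H_0 = Z^3.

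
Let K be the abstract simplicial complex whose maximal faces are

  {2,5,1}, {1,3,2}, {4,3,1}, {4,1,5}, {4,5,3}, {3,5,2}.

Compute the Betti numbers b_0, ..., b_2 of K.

We work with the vertex ordering 1 < 2 < 3 < 4 < 5. The simplices of K, each written with vertices in increasing order, are:

  0-simplices (5): [1], [2], [3], [4], [5]
  1-simplices (9): [1,2], [1,3], [1,4], [1,5], [2,3], [2,5], [3,4], [3,5], [4,5]
  2-simplices (6): [1,2,3], [1,2,5], [1,3,4], [1,4,5], [2,3,5], [3,4,5]

so the chain groups are C_0 ≅ Z^5, C_1 ≅ Z^9, C_2 ≅ Z^6.

Boundary ∂_1: C_1 → C_0 maps an edge to its endpoints' difference, ∂[p,q] = q − p. For instance
  ∂[1,2] = [2] − [1].
The resulting 5×9 matrix has rank 4, and its Smith normal form has invariant factors (1,1,1,1).

The boundary map ∂_2: C_2 → C_1 maps a triangle to the signed sum of its edges. For instance
  ∂[1,2,3] = [2,3] − [1,3] + [1,2],
  ∂[1,3,4] = [3,4] − [1,4] + [1,3].
As a 9×6 matrix over Z this has rank 5, with invariant factors (1,1,1,1,1).

Reading off H_k = ker ∂_k / im ∂_{k+1}:

  H_0: rank C_0 − rank ∂_1 = 5 − 4 = 1, and the invariant factors of ∂_1 are all 1, so H_0 ≅ Z.
  H_1: rank ker ∂_1 − rank ∂_2 = (9 − 4) − 5 = 0, and the invariant factors of ∂_2 are all 1, so H_1 ≅ 0.
  H_2: rank ker ∂_2 − rank ∂_3 = (6 − 5) − 0 = 1, and there is no ∂_3, so H_2 ≅ Z.

As a check, the Euler characteristic is 5 − 9 + 6 = 2, which agrees with 1 − 0 + 1 = 2.

Hence the Betti numbers are b_0 = 1, b_1 = 0, b_2 = 1.

b_0 = 1, b_1 = 0, b_2 = 1.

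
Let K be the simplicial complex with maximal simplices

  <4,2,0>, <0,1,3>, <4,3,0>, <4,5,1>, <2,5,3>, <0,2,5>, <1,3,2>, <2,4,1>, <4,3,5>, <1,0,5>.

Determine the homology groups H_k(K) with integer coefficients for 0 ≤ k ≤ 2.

Fix the vertex order 0 < 1 < 2 < 3 < 4 < 5 and write every simplex with vertices in increasing order. Then dim K = 2 and the simplices of K are:

  0-simplices (6): [0], [1], [2], [3], [4], [5]
  1-simplices (15): [0,1], [0,2], [0,3], [0,4], [0,5], [1,2], [1,3], [1,4], [1,5], [2,3], [2,4], [2,5], [3,4], [3,5], [4,5]
  2-simplices (10): [0,1,3], [0,1,5], [0,2,4], [0,2,5], [0,3,4], [1,2,3], [1,2,4], [1,4,5], [2,3,5], [3,4,5]

so the chain groups are C_0 ≅ Z^6, C_1 ≅ Z^15, C_2 ≅ Z^10.

The boundary map ∂_1: C_1 → C_0 sends each edge [p,q] (with p < q) to q − p. For instance
  ∂[3,5] = [5] − [3].
The resulting 6×15 matrix has rank 5, and its Smith normal form has invariant factors (1,1,1,1,1).

The boundary map ∂_2: C_2 → C_1 acts by ∂[p,q,r] = [q,r] − [p,r] + [p,q]. For instance
  ∂[1,4,5] = [4,5] − [1,5] + [1,4],
  ∂[0,2,4] = [2,4] − [0,4] + [0,2].
As a 15×10 matrix over Z this has rank 10, with invariant factors (1,1,1,1,1,1,1,1,1,2).

Reading off H_k = ker ∂_k / im ∂_{k+1}:

  H_0: rank C_0 − rank ∂_1 = 6 − 5 = 1, and the invariant factors of ∂_1 are all 1, so H_0 = Z.
  H_1: rank ker ∂_1 − rank ∂_2 = (15 − 5) − 10 = 0, and ∂_2 has invariant factor 2 > 1, so H_1 = Z/2Z.
  H_2: rank ker ∂_2 − rank ∂_3 = (10 − 10) − 0 = 0, and there is no ∂_3, so H_2 = 0.

As a check, the Euler characteristic is 6 − 15 + 10 = 1, which agrees with 1 − 0 + 0 = 1.

H_0 ≅ Z,  H_1 ≅ Z/2Z,  H_2 = 0.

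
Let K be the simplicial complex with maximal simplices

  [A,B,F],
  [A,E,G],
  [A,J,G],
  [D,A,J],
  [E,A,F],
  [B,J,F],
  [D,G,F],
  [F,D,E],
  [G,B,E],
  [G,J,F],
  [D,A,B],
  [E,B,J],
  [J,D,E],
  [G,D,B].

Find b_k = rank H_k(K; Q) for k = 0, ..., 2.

b_0 = 1, b_1 = 2, b_2 = 1.

We work with the vertex ordering A < B < D < E < F < G < J. The simplices of K, each written with vertices in increasing order, are:

  0-simplices (7): A, B, D, E, F, G, J
  1-simplices (21): AB, AD, AE, AF, AG, AJ, BD, BE, BF, BG, BJ, DE, DF, DG, DJ, EF, EG, EJ, FG, FJ, GJ
  2-simplices (14): ABD, ABF, ADJ, AEF, AEG, AGJ, BDG, BEG, BEJ, BFJ, DEF, DEJ, DFG, FGJ

giving chain groups C_0 ≅ Z^7, C_1 ≅ Z^21, C_2 ≅ Z^14.

Boundary ∂_1: C_1 → C_0 maps an edge to its endpoints' difference, ∂[p,q] = q − p.
The 7×21 boundary matrix has rank 6 and Smith normal form diag(1,1,1,1,1,1).

The boundary map ∂_2: C_2 → C_1 maps a triangle to the signed sum of its edges. For instance
  ∂AGJ = GJ − AJ + AG,
  ∂AEG = EG − AG + AE.
This gives a 21×14 integer matrix of rank 13; reducing to Smith normal form yields diagonal entries (1,1,1,1,1,1,1,1,1,1,1,1,1).

Now H_k = ker ∂_k / im ∂_{k+1}, so:

  H_0: rank C_0 − rank ∂_1 = 7 − 6 = 1, and the invariant factors of ∂_1 are all 1, so H_0 = Z.
  H_1: rank ker ∂_1 − rank ∂_2 = (21 − 6) − 13 = 2, and the invariant factors of ∂_2 are all 1, so H_1 = Z^2.
  H_2: rank ker ∂_2 − rank ∂_3 = (14 − 13) − 0 = 1, and there is no ∂_3, so H_2 = Z.

Hence the Betti numbers are b_0 = 1, b_1 = 2, b_2 = 1.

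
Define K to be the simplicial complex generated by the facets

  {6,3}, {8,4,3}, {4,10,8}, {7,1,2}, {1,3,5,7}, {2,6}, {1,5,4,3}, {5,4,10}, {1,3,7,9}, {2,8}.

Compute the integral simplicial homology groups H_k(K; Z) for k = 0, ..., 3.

H_0 = Z,  H_1 = Z^2,  H_2 = 0,  H_3 = 0.

Fix the vertex order 1 < 2 < 3 < 4 < 5 < 6 < 7 < 8 < 9 < 10 and write every simplex with vertices in increasing order. Then dim K = 3 and the simplices of K are:

  0-simplices (10): [1], [2], [3], [4], [5], [6], [7], [8], [9], [10]
  1-simplices (22): [1,2], [1,3], [1,4], [1,5], [1,7], [1,9], [2,6], [2,7], [2,8], [3,4], [3,5], [3,6], [3,7], [3,8], [3,9], [4,5], [4,8], [4,10], [5,7], [5,10], [7,9], [8,10]
  2-simplices (14): [1,2,7], [1,3,4], [1,3,5], [1,3,7], [1,3,9], [1,4,5], [1,5,7], [1,7,9], [3,4,5], [3,4,8], [3,5,7], [3,7,9], [4,5,10], [4,8,10]
  3-simplices (3): [1,3,4,5], [1,3,5,7], [1,3,7,9]

giving chain groups C_0 ≅ Z^10, C_1 ≅ Z^22, C_2 ≅ Z^14, C_3 ≅ Z^3.

The boundary map ∂_1: C_1 → C_0 is given by ∂[p,q] = [q] − [p].
As a 10×22 matrix over Z this has rank 9, with invariant factors (1,1,1,1,1,1,1,1,1).

Boundary ∂_2: C_2 → C_1 maps a triangle to the signed sum of its edges. For instance
  ∂[1,3,7] = [3,7] − [1,7] + [1,3],
  ∂[4,5,10] = [5,10] − [4,10] + [4,5].
This gives a 22×14 integer matrix of rank 11; reducing to Smith normal form yields diagonal entries (1,1,1,1,1,1,1,1,1,1,1).

∂_3: C_3 → C_2 sends each 3-simplex σ to the alternating sum Σ_i (−1)^i (σ with its i-th vertex removed). For instance
  ∂[1,3,5,7] = [3,5,7] − [1,5,7] + [1,3,7] − [1,3,5],
  ∂[1,3,7,9] = [3,7,9] − [1,7,9] + [1,3,9] − [1,3,7].
The resulting 14×3 matrix has rank 3, and its Smith normal form has invariant factors (1,1,1).

Now H_k = ker ∂_k / im ∂_{k+1}, so:

  H_0: rank C_0 − rank ∂_1 = 10 − 9 = 1, and the invariant factors of ∂_1 are all 1, so H_0 = Z.
  H_1: rank ker ∂_1 − rank ∂_2 = (22 − 9) − 11 = 2, and the invariant factors of ∂_2 are all 1, so H_1 = Z^2.
  H_2: rank ker ∂_2 − rank ∂_3 = (14 − 11) − 3 = 0, and the invariant factors of ∂_3 are all 1, so H_2 = 0.
  H_3: rank ker ∂_3 − rank ∂_4 = (3 − 3) − 0 = 0, and there is no ∂_4, so H_3 = 0.

As a check, the Euler characteristic is 10 − 22 + 14 − 3 = -1, which agrees with 1 − 2 + 0 − 0 = -1.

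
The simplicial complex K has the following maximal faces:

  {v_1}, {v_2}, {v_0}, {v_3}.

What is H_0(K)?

We work with the vertex ordering v_0 < v_1 < v_2 < v_3. The simplices of K, each written with vertices in increasing order, are:

  0-simplices (4): [v_0], [v_1], [v_2], [v_3]

giving chain groups C_0 ≅ Z^4.

Now H_k = ker ∂_k / im ∂_{k+1}, so:

  H_0: rank C_0 − rank ∂_1 = 4 − 0 = 4, and there is no ∂_1, so H_0 = Z^4.

(K is a triangulation of a set of 4 points.)

H_0 ≅ Z^4.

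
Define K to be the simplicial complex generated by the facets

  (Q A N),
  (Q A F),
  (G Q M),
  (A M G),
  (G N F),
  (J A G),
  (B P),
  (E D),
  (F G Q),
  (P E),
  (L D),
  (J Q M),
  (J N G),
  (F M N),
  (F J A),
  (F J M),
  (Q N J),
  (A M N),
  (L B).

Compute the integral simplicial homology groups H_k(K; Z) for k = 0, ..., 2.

H_0 = Z^2,  H_1 = Z^3,  H_2 = Z.

Take the total order A < B < D < E < F < G < J < L < M < N < P < Q on the vertex set. Then K (dimension 2) consists of the simplices:

  0-simplices (12): A, B, D, E, F, G, J, L, M, N, P, Q
  1-simplices (26): AF, AG, AJ, AM, AN, AQ, BL, BP, DE, DL, EP, FG, FJ, FM, FN, FQ, GJ, GM, GN, GQ, JM, JN, JQ, MN, MQ, NQ
  2-simplices (14): AFJ, AFQ, AGJ, AGM, AMN, ANQ, FGN, FGQ, FJM, FMN, GJN, GMQ, JMQ, JNQ

Hence C_0 ≅ Z^12, C_1 ≅ Z^26, C_2 ≅ Z^14.

The boundary map ∂_1: C_1 → C_0 is given by ∂[p,q] = [q] − [p]. For instance
  ∂GM = M − G.
The 12×26 boundary matrix has rank 10 and Smith normal form diag(1,1,1,1,1,1,1,1,1,1).

∂_2: C_2 → C_1 maps a triangle to the signed sum of its edges. For instance
  ∂JNQ = NQ − JQ + JN,
  ∂GMQ = MQ − GQ + GM.
This gives a 26×14 integer matrix of rank 13; reducing to Smith normal form yields diagonal entries (1,1,1,1,1,1,1,1,1,1,1,1,1).

Reading off H_k = ker ∂_k / im ∂_{k+1}:

  H_0: rank C_0 − rank ∂_1 = 12 − 10 = 2, and the invariant factors of ∂_1 are all 1, so H_0 = Z^2.
  H_1: rank ker ∂_1 − rank ∂_2 = (26 − 10) − 13 = 3, and the invariant factors of ∂_2 are all 1, so H_1 = Z^3.
  H_2: rank ker ∂_2 − rank ∂_3 = (14 − 13) − 0 = 1, and there is no ∂_3, so H_2 = Z.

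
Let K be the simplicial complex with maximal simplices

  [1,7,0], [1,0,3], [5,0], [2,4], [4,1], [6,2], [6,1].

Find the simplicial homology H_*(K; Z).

Take the total order 0 < 1 < 2 < 3 < 4 < 5 < 6 < 7 on the vertex set. Then K (dimension 2) consists of the simplices:

  0-simplices (8): [0], [1], [2], [3], [4], [5], [6], [7]
  1-simplices (10): [0,1], [0,3], [0,5], [0,7], [1,3], [1,4], [1,6], [1,7], [2,4], [2,6]
  2-simplices (2): [0,1,3], [0,1,7]

so the chain groups are C_0 ≅ Z^8, C_1 ≅ Z^10, C_2 ≅ Z^2.

The boundary map ∂_1: C_1 → C_0 is given by ∂[p,q] = [q] − [p]. For instance
  ∂[0,1] = [1] − [0].
The resulting 8×10 matrix has rank 7, and its Smith normal form has invariant factors (1,1,1,1,1,1,1).

∂_2: C_2 → C_1 sends each 2-simplex [p,q,r] to [q,r] − [p,r] + [p,q]. For instance
  ∂[0,1,7] = [1,7] − [0,7] + [0,1],
  ∂[0,1,3] = [1,3] − [0,3] + [0,1].
The 10×2 boundary matrix has rank 2 and Smith normal form diag(1,1).

Now H_k = ker ∂_k / im ∂_{k+1}, so:

  H_0: rank C_0 − rank ∂_1 = 8 − 7 = 1, and the invariant factors of ∂_1 are all 1, so H_0 = Z.
  H_1: rank ker ∂_1 − rank ∂_2 = (10 − 7) − 2 = 1, and the invariant factors of ∂_2 are all 1, so H_1 = Z.
  H_2: rank ker ∂_2 − rank ∂_3 = (2 − 2) − 0 = 0, and there is no ∂_3, so H_2 = 0.

H_0 ≅ Z,  H_1 ≅ Z,  H_2 = 0.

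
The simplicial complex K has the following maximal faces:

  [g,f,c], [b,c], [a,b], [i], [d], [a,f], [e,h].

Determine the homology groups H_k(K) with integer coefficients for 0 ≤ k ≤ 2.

H_0 = Z^4,  H_1 = Z,  H_2 = 0.

K has 9 vertices, 7 edges, 1 triangle.
rank ∂_0 = 0, rank ∂_1 = 5 ⇒ b_0 = 9 − 0 − 5 = 4; all invariant factors of ∂_1 are 1 so no torsion. So H_0 ≅ Z^4.
rank ∂_1 = 5, rank ∂_2 = 1 ⇒ b_1 = 7 − 5 − 1 = 1; all invariant factors of ∂_2 are 1 so no torsion. So H_1 ≅ Z.
rank ∂_2 = 1, rank ∂_3 = 0 ⇒ b_2 = 1 − 1 − 0 = 0. So H_2 ≅ 0.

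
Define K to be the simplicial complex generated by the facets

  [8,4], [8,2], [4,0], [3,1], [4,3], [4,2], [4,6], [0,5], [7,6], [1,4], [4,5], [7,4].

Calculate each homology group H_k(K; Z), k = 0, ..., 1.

H_0 = Z,  H_1 = Z^4.

Fix the vertex order 0 < 1 < 2 < 3 < 4 < 5 < 6 < 7 < 8 and write every simplex with vertices in increasing order. Then dim K = 1 and the simplices of K are:

  0-simplices (9): [0], [1], [2], [3], [4], [5], [6], [7], [8]
  1-simplices (12): [0,4], [0,5], [1,3], [1,4], [2,4], [2,8], [3,4], [4,5], [4,6], [4,7], [4,8], [6,7]

Hence C_0 ≅ Z^9, C_1 ≅ Z^12.

Boundary ∂_1: C_1 → C_0 maps an edge to its endpoints' difference, ∂[p,q] = q − p. For instance
  ∂[6,7] = [7] − [6].
As a 9×12 matrix over Z this has rank 8, with invariant factors (1,1,1,1,1,1,1,1).

From H_k ≅ ker(∂_k) / im(∂_{k+1}) we obtain:

  H_0: rank C_0 − rank ∂_1 = 9 − 8 = 1, and the invariant factors of ∂_1 are all 1, so H_0 ≅ Z.
  H_1: rank ker ∂_1 − rank ∂_2 = (12 − 8) − 0 = 4, and there is no ∂_2, so H_1 ≅ Z^4.

(K is a triangulation of a wedge of 4 circles.)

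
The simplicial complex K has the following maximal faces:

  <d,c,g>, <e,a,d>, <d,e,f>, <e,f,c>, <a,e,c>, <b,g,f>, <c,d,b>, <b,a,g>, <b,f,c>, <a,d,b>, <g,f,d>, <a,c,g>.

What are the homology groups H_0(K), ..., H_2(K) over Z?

H_0 = Z,  H_1 = Z/2,  H_2 = 0.

Take the total order a < b < c < d < e < f < g on the vertex set. Then K (dimension 2) consists of the simplices:

  0-simplices (7): a, b, c, d, e, f, g
  1-simplices (18): ab, ac, ad, ae, ag, bc, bd, bf, bg, cd, ce, cf, cg, de, df, dg, ef, fg
  2-simplices (12): abd, abg, ace, acg, ade, bcd, bcf, bfg, cdg, cef, def, dfg

so the chain groups are C_0 ≅ Z^7, C_1 ≅ Z^18, C_2 ≅ Z^12.

Boundary ∂_1: C_1 → C_0 maps an edge to its endpoints' difference, ∂[p,q] = q − p. For instance
  ∂df = f − d.
The resulting 7×18 matrix has rank 6, and its Smith normal form has invariant factors (1,1,1,1,1,1).

The boundary map ∂_2: C_2 → C_1 maps a triangle to the signed sum of its edges. For instance
  ∂ade = de − ae + ad,
  ∂bcd = cd − bd + bc.
The resulting 18×12 matrix has rank 12, and its Smith normal form has invariant factors (1,1,1,1,1,1,1,1,1,1,1,2).

Reading off H_k = ker ∂_k / im ∂_{k+1}:

  H_0: rank C_0 − rank ∂_1 = 7 − 6 = 1, and the invariant factors of ∂_1 are all 1, so H_0 = Z.
  H_1: rank ker ∂_1 − rank ∂_2 = (18 − 6) − 12 = 0, and ∂_2 has invariant factor 2 > 1, so H_1 = Z/2.
  H_2: rank ker ∂_2 − rank ∂_3 = (12 − 12) − 0 = 0, and there is no ∂_3, so H_2 = 0.

As a check, the Euler characteristic is 7 − 18 + 12 = 1, which agrees with 1 − 0 + 0 = 1.
(K is a triangulation of the real projective plane RP^2.)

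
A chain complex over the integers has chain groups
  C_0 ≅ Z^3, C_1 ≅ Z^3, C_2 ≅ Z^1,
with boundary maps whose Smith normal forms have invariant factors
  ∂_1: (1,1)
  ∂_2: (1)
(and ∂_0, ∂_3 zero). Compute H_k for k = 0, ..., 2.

H_0: b_0 = 3 − 0 − 2 = 1; torsion from ∂_1 factors > 1: none. So H_0 = Z.
H_1: b_1 = 3 − 2 − 1 = 0; torsion from ∂_2 factors > 1: none. So H_1 = 0.
H_2: b_2 = 1 − 1 − 0 = 0; torsion from ∂_3 factors > 1: none. So H_2 = 0.

H_0 = Z,  H_1 = 0,  H_2 = 0.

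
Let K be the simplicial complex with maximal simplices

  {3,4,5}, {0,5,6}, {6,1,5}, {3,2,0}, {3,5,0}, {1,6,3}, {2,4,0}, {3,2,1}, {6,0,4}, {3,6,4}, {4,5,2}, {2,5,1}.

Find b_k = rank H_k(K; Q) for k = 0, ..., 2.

Order the vertices as 0 < 1 < 2 < 3 < 4 < 5 < 6. Listing each simplex with vertices in this order, K has dimension 2 with simplices:

  0-simplices (7): [0], [1], [2], [3], [4], [5], [6]
  1-simplices (18): [0,2], [0,3], [0,4], [0,5], [0,6], [1,2], [1,3], [1,5], [1,6], [2,3], [2,4], [2,5], [3,4], [3,5], [3,6], [4,5], [4,6], [5,6]
  2-simplices (12): [0,2,3], [0,2,4], [0,3,5], [0,4,6], [0,5,6], [1,2,3], [1,2,5], [1,3,6], [1,5,6], [2,4,5], [3,4,5], [3,4,6]

giving chain groups C_0 ≅ Z^7, C_1 ≅ Z^18, C_2 ≅ Z^12.

∂_1: C_1 → C_0 maps an edge to its endpoints' difference, ∂[p,q] = q − p. For instance
  ∂[4,6] = [6] − [4].
This gives a 7×18 integer matrix of rank 6; reducing to Smith normal form yields diagonal entries (1,1,1,1,1,1).

The boundary map ∂_2: C_2 → C_1 acts by ∂[p,q,r] = [q,r] − [p,r] + [p,q]. For instance
  ∂[0,4,6] = [4,6] − [0,6] + [0,4],
  ∂[0,5,6] = [5,6] − [0,6] + [0,5].
The 18×12 boundary matrix has rank 12 and Smith normal form diag(1,1,1,1,1,1,1,1,1,1,1,2).

Computing H_k = (kernel of ∂_k) / (image of ∂_{k+1}):

  H_0: rank C_0 − rank ∂_1 = 7 − 6 = 1, and the invariant factors of ∂_1 are all 1, so H_0 ≅ Z.
  H_1: rank ker ∂_1 − rank ∂_2 = (18 − 6) − 12 = 0, and ∂_2 has invariant factor 2 > 1, so H_1 ≅ Z/2Z.
  H_2: rank ker ∂_2 − rank ∂_3 = (12 − 12) − 0 = 0, and there is no ∂_3, so H_2 ≅ 0.

Hence the Betti numbers are b_0 = 1, b_1 = 0, b_2 = 0.

b_0 = 1, b_1 = 0, b_2 = 0.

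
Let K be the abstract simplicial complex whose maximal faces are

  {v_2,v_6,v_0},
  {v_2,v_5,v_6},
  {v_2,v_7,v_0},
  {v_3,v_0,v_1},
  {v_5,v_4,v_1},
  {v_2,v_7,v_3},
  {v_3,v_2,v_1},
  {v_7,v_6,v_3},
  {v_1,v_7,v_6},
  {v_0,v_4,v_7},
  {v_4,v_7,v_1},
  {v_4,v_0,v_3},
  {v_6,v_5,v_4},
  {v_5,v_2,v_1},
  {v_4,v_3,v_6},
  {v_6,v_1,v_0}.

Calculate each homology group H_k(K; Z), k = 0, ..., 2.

H_0 = Z,  H_1 = Z^2,  H_2 = Z.

K has 8 vertices, 24 edges, 16 triangles.
rank ∂_0 = 0, rank ∂_1 = 7 ⇒ b_0 = 8 − 0 − 7 = 1; all invariant factors of ∂_1 are 1 so no torsion. So H_0 ≅ Z.
rank ∂_1 = 7, rank ∂_2 = 15 ⇒ b_1 = 24 − 7 − 15 = 2; all invariant factors of ∂_2 are 1 so no torsion. So H_1 ≅ Z^2.
rank ∂_2 = 15, rank ∂_3 = 0 ⇒ b_2 = 16 − 15 − 0 = 1. So H_2 ≅ Z.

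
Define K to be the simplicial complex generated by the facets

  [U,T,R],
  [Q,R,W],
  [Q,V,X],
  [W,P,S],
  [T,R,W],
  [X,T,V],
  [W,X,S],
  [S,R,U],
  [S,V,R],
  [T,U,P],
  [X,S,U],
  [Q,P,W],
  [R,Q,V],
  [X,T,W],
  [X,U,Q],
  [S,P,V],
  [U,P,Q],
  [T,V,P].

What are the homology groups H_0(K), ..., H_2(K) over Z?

Order the vertices as P < Q < R < S < T < U < V < W < X. Listing each simplex with vertices in this order, K has dimension 2 with simplices:

  0-simplices (9): P, Q, R, S, T, U, V, W, X
  1-simplices (27): PQ, PS, PT, PU, PV, PW, QR, QU, QV, QW, QX, RS, RT, RU, RV, RW, SU, SV, SW, SX, TU, TV, TW, TX, UX, VX, WX
  2-simplices (18): PQU, PQW, PSV, PSW, PTU, PTV, QRV, QRW, QUX, QVX, RSU, RSV, RTU, RTW, SUX, SWX, TVX, TWX

Hence C_0 ≅ Z^9, C_1 ≅ Z^27, C_2 ≅ Z^18.

∂_1: C_1 → C_0 sends each edge [p,q] (with p < q) to q − p. For instance
  ∂QW = W − Q.
The resulting 9×27 matrix has rank 8, and its Smith normal form has invariant factors (1,1,1,1,1,1,1,1).

Boundary ∂_2: C_2 → C_1 maps a triangle to the signed sum of its edges. For instance
  ∂QRW = RW − QW + QR,
  ∂PSV = SV − PV + PS.
The resulting 27×18 matrix has rank 17, and its Smith normal form has invariant factors (1,1,1,1,1,1,1,1,1,1,1,1,1,1,1,1,1).

Computing H_k = (kernel of ∂_k) / (image of ∂_{k+1}):

  H_0: rank C_0 − rank ∂_1 = 9 − 8 = 1, and the invariant factors of ∂_1 are all 1, so H_0 = Z.
  H_1: rank ker ∂_1 − rank ∂_2 = (27 − 8) − 17 = 2, and the invariant factors of ∂_2 are all 1, so H_1 = Z^2.
  H_2: rank ker ∂_2 − rank ∂_3 = (18 − 17) − 0 = 1, and there is no ∂_3, so H_2 = Z.

H_0 = Z,  H_1 = Z^2,  H_2 = Z.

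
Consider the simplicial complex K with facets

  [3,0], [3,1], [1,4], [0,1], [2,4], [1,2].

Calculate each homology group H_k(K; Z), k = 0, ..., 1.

H_0 = Z,  H_1 = Z^2.

Order the vertices as 0 < 1 < 2 < 3 < 4. Listing each simplex with vertices in this order, K has dimension 1 with simplices:

  0-simplices (5): [0], [1], [2], [3], [4]
  1-simplices (6): [0,1], [0,3], [1,2], [1,3], [1,4], [2,4]

giving chain groups C_0 ≅ Z^5, C_1 ≅ Z^6.

Boundary ∂_1: C_1 → C_0 is given by ∂[p,q] = [q] − [p].
The resulting 5×6 matrix has rank 4, and its Smith normal form has invariant factors (1,1,1,1).

From H_k ≅ ker(∂_k) / im(∂_{k+1}) we obtain:

  H_0: rank C_0 − rank ∂_1 = 5 − 4 = 1, and the invariant factors of ∂_1 are all 1, so H_0 ≅ Z.
  H_1: rank ker ∂_1 − rank ∂_2 = (6 − 4) − 0 = 2, and there is no ∂_2, so H_1 ≅ Z^2.

As a check, the Euler characteristic is 5 − 6 = -1, which agrees with 1 − 2 = -1.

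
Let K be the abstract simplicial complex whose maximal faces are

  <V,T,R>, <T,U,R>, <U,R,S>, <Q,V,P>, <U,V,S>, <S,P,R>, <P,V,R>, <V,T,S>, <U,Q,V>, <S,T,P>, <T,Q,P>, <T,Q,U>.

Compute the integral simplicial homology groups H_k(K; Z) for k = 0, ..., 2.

H_0 ≅ Z,  H_1 ≅ Z/2,  H_2 = 0.

We work with the vertex ordering P < Q < R < S < T < U < V. The simplices of K, each written with vertices in increasing order, are:

  0-simplices (7): P, Q, R, S, T, U, V
  1-simplices (18): PQ, PR, PS, PT, PV, QT, QU, QV, RS, RT, RU, RV, ST, SU, SV, TU, TV, UV
  2-simplices (12): PQT, PQV, PRS, PRV, PST, QTU, QUV, RSU, RTU, RTV, STV, SUV

giving chain groups C_0 ≅ Z^7, C_1 ≅ Z^18, C_2 ≅ Z^12.

Boundary ∂_1: C_1 → C_0 sends each edge [p,q] (with p < q) to q − p. For instance
  ∂PR = R − P.
As a 7×18 matrix over Z this has rank 6, with invariant factors (1,1,1,1,1,1).

The boundary map ∂_2: C_2 → C_1 maps a triangle to the signed sum of its edges. For instance
  ∂PRV = RV − PV + PR,
  ∂SUV = UV − SV + SU.
The 18×12 boundary matrix has rank 12 and Smith normal form diag(1,1,1,1,1,1,1,1,1,1,1,2).

Now H_k = ker ∂_k / im ∂_{k+1}, so:

  H_0: rank C_0 − rank ∂_1 = 7 − 6 = 1, and the invariant factors of ∂_1 are all 1, so H_0 ≅ Z.
  H_1: rank ker ∂_1 − rank ∂_2 = (18 − 6) − 12 = 0, and ∂_2 has invariant factor 2 > 1, so H_1 ≅ Z/2.
  H_2: rank ker ∂_2 − rank ∂_3 = (12 − 12) − 0 = 0, and there is no ∂_3, so H_2 ≅ 0.

(K is a triangulation of the real projective plane RP^2.)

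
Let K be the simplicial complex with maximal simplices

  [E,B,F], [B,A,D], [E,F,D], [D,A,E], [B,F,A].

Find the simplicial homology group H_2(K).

Fix the vertex order A < B < D < E < F and write every simplex with vertices in increasing order. Then dim K = 2 and the simplices of K are:

  0-simplices (5): A, B, D, E, F
  1-simplices (10): AB, AD, AE, AF, BD, BE, BF, DE, DF, EF
  2-simplices (5): ABD, ABF, ADE, BEF, DEF

so the chain groups are C_0 ≅ Z^5, C_1 ≅ Z^10, C_2 ≅ Z^5.

Boundary ∂_1: C_1 → C_0 sends each edge [p,q] (with p < q) to q − p.
As a 5×10 matrix over Z this has rank 4, with invariant factors (1,1,1,1).

∂_2: C_2 → C_1 maps a triangle to the signed sum of its edges. For instance
  ∂ABF = BF − AF + AB,
  ∂ABD = BD − AD + AB.
The 10×5 boundary matrix has rank 5 and Smith normal form diag(1,1,1,1,1).

From H_k ≅ ker(∂_k) / im(∂_{k+1}) we obtain:

  H_2: rank ker ∂_2 − rank ∂_3 = (5 − 5) − 0 = 0, and there is no ∂_3, so H_2 ≅ 0.

H_2 ≅ 0.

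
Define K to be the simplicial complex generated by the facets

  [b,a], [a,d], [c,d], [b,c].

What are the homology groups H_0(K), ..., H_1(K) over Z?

K has 4 vertices, 4 edges.
rank ∂_0 = 0, rank ∂_1 = 3 ⇒ b_0 = 4 − 0 − 3 = 1; all invariant factors of ∂_1 are 1 so no torsion. So H_0 = Z.
rank ∂_1 = 3, rank ∂_2 = 0 ⇒ b_1 = 4 − 3 − 0 = 1. So H_1 = Z.

H_0 = Z,  H_1 = Z.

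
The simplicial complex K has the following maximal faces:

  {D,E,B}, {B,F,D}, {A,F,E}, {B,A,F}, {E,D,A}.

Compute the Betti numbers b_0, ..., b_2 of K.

b_0 = 1, b_1 = 1, b_2 = 0.

K has 5 vertices, 10 edges, 5 triangles.
rank ∂_0 = 0, rank ∂_1 = 4 ⇒ b_0 = 5 − 0 − 4 = 1; all invariant factors of ∂_1 are 1 so no torsion. So H_0 = Z.
rank ∂_1 = 4, rank ∂_2 = 5 ⇒ b_1 = 10 − 4 − 5 = 1; all invariant factors of ∂_2 are 1 so no torsion. So H_1 = Z.
rank ∂_2 = 5, rank ∂_3 = 0 ⇒ b_2 = 5 − 5 − 0 = 0. So H_2 = 0.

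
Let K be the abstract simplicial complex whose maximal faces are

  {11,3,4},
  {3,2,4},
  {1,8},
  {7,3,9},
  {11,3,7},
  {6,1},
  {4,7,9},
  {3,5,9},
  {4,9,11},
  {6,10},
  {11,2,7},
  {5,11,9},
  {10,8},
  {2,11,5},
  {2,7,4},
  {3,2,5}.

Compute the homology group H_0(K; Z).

H_0 ≅ Z^2.

Order the vertices as 1 < 2 < 3 < 4 < 5 < 6 < 7 < 8 < 9 < 10 < 11. Listing each simplex with vertices in this order, K has dimension 2 with simplices:

  0-simplices (11): [1], [2], [3], [4], [5], [6], [7], [8], [9], [10], [11]
  1-simplices (22): [1,6], [1,8], [2,3], [2,4], [2,5], [2,7], [2,11], [3,4], [3,5], [3,7], [3,9], [3,11], [4,7], [4,9], [4,11], [5,9], [5,11], [6,10], [7,9], [7,11], [8,10], [9,11]
  2-simplices (12): [2,3,4], [2,3,5], [2,4,7], [2,5,11], [2,7,11], [3,4,11], [3,5,9], [3,7,9], [3,7,11], [4,7,9], [4,9,11], [5,9,11]

Hence C_0 ≅ Z^11, C_1 ≅ Z^22, C_2 ≅ Z^12.

The boundary map ∂_1: C_1 → C_0 sends each edge [p,q] (with p < q) to q − p.
This gives a 11×22 integer matrix of rank 9; reducing to Smith normal form yields diagonal entries (1,1,1,1,1,1,1,1,1).

The boundary map ∂_2: C_2 → C_1 maps a triangle to the signed sum of its edges. For instance
  ∂[2,7,11] = [7,11] − [2,11] + [2,7],
  ∂[3,7,9] = [7,9] − [3,9] + [3,7].
The resulting 22×12 matrix has rank 12, and its Smith normal form has invariant factors (1,1,1,1,1,1,1,1,1,1,1,2).

Now H_k = ker ∂_k / im ∂_{k+1}, so:

  H_0: rank C_0 − rank ∂_1 = 11 − 9 = 2, and the invariant factors of ∂_1 are all 1, so H_0 = Z^2.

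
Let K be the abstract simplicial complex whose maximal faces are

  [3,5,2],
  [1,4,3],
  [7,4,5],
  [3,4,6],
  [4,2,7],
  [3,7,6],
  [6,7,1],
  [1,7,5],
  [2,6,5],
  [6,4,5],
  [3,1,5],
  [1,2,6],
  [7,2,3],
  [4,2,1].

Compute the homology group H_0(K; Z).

H_0 = Z.

Order the vertices as 1 < 2 < 3 < 4 < 5 < 6 < 7. Listing each simplex with vertices in this order, K has dimension 2 with simplices:

  0-simplices (7): [1], [2], [3], [4], [5], [6], [7]
  1-simplices (21): [1,2], [1,3], [1,4], [1,5], [1,6], [1,7], [2,3], [2,4], [2,5], [2,6], [2,7], [3,4], [3,5], [3,6], [3,7], [4,5], [4,6], [4,7], [5,6], [5,7], [6,7]
  2-simplices (14): [1,2,4], [1,2,6], [1,3,4], [1,3,5], [1,5,7], [1,6,7], [2,3,5], [2,3,7], [2,4,7], [2,5,6], [3,4,6], [3,6,7], [4,5,6], [4,5,7]

Hence C_0 ≅ Z^7, C_1 ≅ Z^21, C_2 ≅ Z^14.

∂_1: C_1 → C_0 sends each edge [p,q] (with p < q) to q − p. For instance
  ∂[2,7] = [7] − [2].
This gives a 7×21 integer matrix of rank 6; reducing to Smith normal form yields diagonal entries (1,1,1,1,1,1).

The boundary map ∂_2: C_2 → C_1 maps a triangle to the signed sum of its edges. For instance
  ∂[1,6,7] = [6,7] − [1,7] + [1,6],
  ∂[1,3,5] = [3,5] − [1,5] + [1,3].
As a 21×14 matrix over Z this has rank 13, with invariant factors (1,1,1,1,1,1,1,1,1,1,1,1,1).

Reading off H_k = ker ∂_k / im ∂_{k+1}:

  H_0: rank C_0 − rank ∂_1 = 7 − 6 = 1, and the invariant factors of ∂_1 are all 1, so H_0 ≅ Z.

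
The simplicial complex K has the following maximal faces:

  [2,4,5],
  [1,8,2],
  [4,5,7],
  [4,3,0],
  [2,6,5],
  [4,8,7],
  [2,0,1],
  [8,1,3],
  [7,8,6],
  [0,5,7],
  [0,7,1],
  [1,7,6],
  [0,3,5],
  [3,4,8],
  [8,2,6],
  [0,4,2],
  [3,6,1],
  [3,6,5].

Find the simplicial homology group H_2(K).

H_2 ≅ 0.

Order the vertices as 0 < 1 < 2 < 3 < 4 < 5 < 6 < 7 < 8. Listing each simplex with vertices in this order, K has dimension 2 with simplices:

  0-simplices (9): [0], [1], [2], [3], [4], [5], [6], [7], [8]
  1-simplices (27): (27 of them)
  2-simplices (18): [0,1,2], [0,1,7], [0,2,4], [0,3,4], [0,3,5], [0,5,7], [1,2,8], [1,3,6], [1,3,8], [1,6,7], [2,4,5], [2,5,6], [2,6,8], [3,4,8], [3,5,6], [4,5,7], [4,7,8], [6,7,8]

Hence C_0 ≅ Z^9, C_1 ≅ Z^27, C_2 ≅ Z^18.

The boundary map ∂_1: C_1 → C_0 is given by ∂[p,q] = [q] − [p]. For instance
  ∂[3,6] = [6] − [3].
The 9×27 boundary matrix has rank 8 and Smith normal form diag(1,1,1,1,1,1,1,1).

The boundary map ∂_2: C_2 → C_1 acts by ∂[p,q,r] = [q,r] − [p,r] + [p,q]. For instance
  ∂[0,2,4] = [2,4] − [0,4] + [0,2],
  ∂[2,6,8] = [6,8] − [2,8] + [2,6].
The 27×18 boundary matrix has rank 18 and Smith normal form diag(1,1,1,1,1,1,1,1,1,1,1,1,1,1,1,1,1,2).

From H_k ≅ ker(∂_k) / im(∂_{k+1}) we obtain:

  H_2: rank ker ∂_2 − rank ∂_3 = (18 − 18) − 0 = 0, and there is no ∂_3, so H_2 ≅ 0.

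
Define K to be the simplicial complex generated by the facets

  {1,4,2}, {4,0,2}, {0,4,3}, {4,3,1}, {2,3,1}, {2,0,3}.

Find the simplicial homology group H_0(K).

H_0 ≅ Z.

Fix the vertex order 0 < 1 < 2 < 3 < 4 and write every simplex with vertices in increasing order. Then dim K = 2 and the simplices of K are:

  0-simplices (5): [0], [1], [2], [3], [4]
  1-simplices (9): [0,2], [0,3], [0,4], [1,2], [1,3], [1,4], [2,3], [2,4], [3,4]
  2-simplices (6): [0,2,3], [0,2,4], [0,3,4], [1,2,3], [1,2,4], [1,3,4]

giving chain groups C_0 ≅ Z^5, C_1 ≅ Z^9, C_2 ≅ Z^6.

∂_1: C_1 → C_0 maps an edge to its endpoints' difference, ∂[p,q] = q − p. For instance
  ∂[2,4] = [4] − [2].
As a 5×9 matrix over Z this has rank 4, with invariant factors (1,1,1,1).

∂_2: C_2 → C_1 sends each 2-simplex [p,q,r] to [q,r] − [p,r] + [p,q]. For instance
  ∂[1,2,4] = [2,4] − [1,4] + [1,2],
  ∂[1,3,4] = [3,4] − [1,4] + [1,3].
This gives a 9×6 integer matrix of rank 5; reducing to Smith normal form yields diagonal entries (1,1,1,1,1).

Computing H_k = (kernel of ∂_k) / (image of ∂_{k+1}):

  H_0: rank C_0 − rank ∂_1 = 5 − 4 = 1, and the invariant factors of ∂_1 are all 1, so H_0 ≅ Z.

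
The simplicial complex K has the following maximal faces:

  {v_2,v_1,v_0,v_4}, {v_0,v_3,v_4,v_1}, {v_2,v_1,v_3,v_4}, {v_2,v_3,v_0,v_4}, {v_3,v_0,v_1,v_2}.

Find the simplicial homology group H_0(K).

Order the vertices as v_0 < v_1 < v_2 < v_3 < v_4. Listing each simplex with vertices in this order, K has dimension 3 with simplices:

  0-simplices (5): [v_0], [v_1], [v_2], [v_3], [v_4]
  1-simplices (10): [v_0,v_1], [v_0,v_2], [v_0,v_3], [v_0,v_4], [v_1,v_2], [v_1,v_3], [v_1,v_4], [v_2,v_3], [v_2,v_4], [v_3,v_4]
  2-simplices (10): [v_0,v_1,v_2], [v_0,v_1,v_3], [v_0,v_1,v_4], [v_0,v_2,v_3], [v_0,v_2,v_4], [v_0,v_3,v_4], [v_1,v_2,v_3], [v_1,v_2,v_4], [v_1,v_3,v_4], [v_2,v_3,v_4]
  3-simplices (5): [v_0,v_1,v_2,v_3], [v_0,v_1,v_2,v_4], [v_0,v_1,v_3,v_4], [v_0,v_2,v_3,v_4], [v_1,v_2,v_3,v_4]

so the chain groups are C_0 ≅ Z^5, C_1 ≅ Z^10, C_2 ≅ Z^10, C_3 ≅ Z^5.

The boundary map ∂_1: C_1 → C_0 maps an edge to its endpoints' difference, ∂[p,q] = q − p. For instance
  ∂[v_0,v_3] = [v_3] − [v_0].
The resulting 5×10 matrix has rank 4, and its Smith normal form has invariant factors (1,1,1,1).

The boundary map ∂_2: C_2 → C_1 acts by ∂[p,q,r] = [q,r] − [p,r] + [p,q]. For instance
  ∂[v_1,v_2,v_4] = [v_2,v_4] − [v_1,v_4] + [v_1,v_2],
  ∂[v_2,v_3,v_4] = [v_3,v_4] − [v_2,v_4] + [v_2,v_3].
As a 10×10 matrix over Z this has rank 6, with invariant factors (1,1,1,1,1,1).

The boundary map ∂_3: C_3 → C_2 sends each 3-simplex σ to the alternating sum Σ_i (−1)^i (σ with its i-th vertex removed). For instance
  ∂[v_0,v_1,v_2,v_4] = [v_1,v_2,v_4] − [v_0,v_2,v_4] + [v_0,v_1,v_4] − [v_0,v_1,v_2],
  ∂[v_0,v_2,v_3,v_4] = [v_2,v_3,v_4] − [v_0,v_3,v_4] + [v_0,v_2,v_4] − [v_0,v_2,v_3].
As a 10×5 matrix over Z this has rank 4, with invariant factors (1,1,1,1).

From H_k ≅ ker(∂_k) / im(∂_{k+1}) we obtain:

  H_0: rank C_0 − rank ∂_1 = 5 − 4 = 1, and the invariant factors of ∂_1 are all 1, so H_0 = Z.

H_0 ≅ Z.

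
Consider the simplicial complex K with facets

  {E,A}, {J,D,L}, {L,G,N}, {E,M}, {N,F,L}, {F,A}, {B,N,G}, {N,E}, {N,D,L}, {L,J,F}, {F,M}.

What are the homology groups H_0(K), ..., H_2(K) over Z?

H_0 ≅ Z,  H_1 ≅ Z^2,  H_2 = 0.

Take the total order A < B < D < E < F < G < J < L < M < N on the vertex set. Then K (dimension 2) consists of the simplices:

  0-simplices (10): A, B, D, E, F, G, J, L, M, N
  1-simplices (17): AE, AF, BG, BN, DJ, DL, DN, EM, EN, FJ, FL, FM, FN, GL, GN, JL, LN
  2-simplices (6): BGN, DJL, DLN, FJL, FLN, GLN

giving chain groups C_0 ≅ Z^10, C_1 ≅ Z^17, C_2 ≅ Z^6.

The boundary map ∂_1: C_1 → C_0 maps an edge to its endpoints' difference, ∂[p,q] = q − p. For instance
  ∂LN = N − L.
As a 10×17 matrix over Z this has rank 9, with invariant factors (1,1,1,1,1,1,1,1,1).

Boundary ∂_2: C_2 → C_1 maps a triangle to the signed sum of its edges. For instance
  ∂GLN = LN − GN + GL,
  ∂BGN = GN − BN + BG.
The 17×6 boundary matrix has rank 6 and Smith normal form diag(1,1,1,1,1,1).

Computing H_k = (kernel of ∂_k) / (image of ∂_{k+1}):

  H_0: rank C_0 − rank ∂_1 = 10 − 9 = 1, and the invariant factors of ∂_1 are all 1, so H_0 = Z.
  H_1: rank ker ∂_1 − rank ∂_2 = (17 − 9) − 6 = 2, and the invariant factors of ∂_2 are all 1, so H_1 = Z^2.
  H_2: rank ker ∂_2 − rank ∂_3 = (6 − 6) − 0 = 0, and there is no ∂_3, so H_2 = 0.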